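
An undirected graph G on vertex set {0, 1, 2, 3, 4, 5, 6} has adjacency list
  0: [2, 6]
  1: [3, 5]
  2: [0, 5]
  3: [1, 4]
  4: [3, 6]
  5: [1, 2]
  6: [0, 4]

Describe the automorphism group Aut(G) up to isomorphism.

the dihedral group of order 14

G is 2-regular and connected on 7 vertices, i.e. the cycle C_7. C_7 has 7 rotations and 7 reflections, so Aut(C_7) ≅ D_7 of order 14.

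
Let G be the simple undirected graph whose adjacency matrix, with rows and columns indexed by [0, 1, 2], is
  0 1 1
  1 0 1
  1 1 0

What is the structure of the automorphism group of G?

the symmetric group on 3 letters

All 3 vertices are pairwise adjacent: G = K_3. Any permutation of the 3 vertices preserves K_3, so Aut(K_3) = S_3 of order 3! = 6.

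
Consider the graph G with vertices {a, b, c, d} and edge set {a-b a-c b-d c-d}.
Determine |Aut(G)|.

8

G is 2-regular and bipartite on 2^2 = 4 vertices with girth 4; it is the hypercube graph Q_2. The symmetry group of the 2-cube is the hyperoctahedral group B_2 = Z_2 ≀ S_2, of order 2^2·2! = 8.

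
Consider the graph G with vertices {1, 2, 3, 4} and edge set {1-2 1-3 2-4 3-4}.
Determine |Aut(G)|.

8

Every vertex has degree 2 and the graph is connected, so G is the 4-cycle C_4. The automorphisms of the 4-cycle are exactly the symmetries of a regular 4-gon: the dihedral group D_4, |D_4| = 8.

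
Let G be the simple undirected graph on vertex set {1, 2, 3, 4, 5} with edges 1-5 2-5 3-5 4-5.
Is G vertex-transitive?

No

Vertex 5 is the only vertex of degree 4, so every automorphism fixes it; G is not vertex-transitive.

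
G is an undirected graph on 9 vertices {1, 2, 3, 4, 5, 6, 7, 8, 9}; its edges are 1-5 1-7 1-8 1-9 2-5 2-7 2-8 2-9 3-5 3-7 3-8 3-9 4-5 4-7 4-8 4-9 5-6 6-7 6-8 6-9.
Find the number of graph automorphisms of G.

The vertices split by degree into {5, 7, 8, 9} (degree 5) and {1, 2, 3, 4, 6} (degree 4); every edge runs between the two parts, so G is the complete bipartite graph K_{4,5}. Automorphisms preserve the bipartition setwise (since the parts differ in size) and act as S_5 × S_4 within it; |Aut| = 2880.

2880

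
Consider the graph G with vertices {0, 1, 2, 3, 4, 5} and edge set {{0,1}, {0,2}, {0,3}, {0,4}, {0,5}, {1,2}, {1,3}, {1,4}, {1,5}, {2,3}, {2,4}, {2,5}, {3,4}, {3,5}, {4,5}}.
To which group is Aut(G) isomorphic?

All 6 vertices are pairwise adjacent: G = K_6. Every bijection on the vertex set is an automorphism of K_6; hence Aut(K_6) ≅ S_6, order 720.

S_6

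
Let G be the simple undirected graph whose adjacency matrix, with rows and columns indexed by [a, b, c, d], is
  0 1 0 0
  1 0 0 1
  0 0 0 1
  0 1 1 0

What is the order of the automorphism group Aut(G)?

The degree sequence is [1, 2, 1, 2]; the two degree-1 vertices a and c are the ends of a path, so G = P_4. A path has exactly one nontrivial symmetry — reversal — giving Aut(G) of order 2.

2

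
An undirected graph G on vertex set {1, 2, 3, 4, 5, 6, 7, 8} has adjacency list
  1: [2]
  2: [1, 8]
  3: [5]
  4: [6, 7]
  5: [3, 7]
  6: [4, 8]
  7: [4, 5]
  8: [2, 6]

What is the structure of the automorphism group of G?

The degree sequence is [1, 2, 1, 2, 2, 2, 2, 2]; the two degree-1 vertices 1 and 3 are the ends of a path, so G = P_8. A path has exactly one nontrivial symmetry — reversal — giving Aut(G) of order 2.

C_2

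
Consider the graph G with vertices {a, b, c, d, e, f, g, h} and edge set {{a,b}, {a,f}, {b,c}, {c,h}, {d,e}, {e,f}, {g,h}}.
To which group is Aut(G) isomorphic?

C_2

The degree sequence is [2, 2, 2, 1, 2, 2, 1, 2]; the two degree-1 vertices d and g are the ends of a path, so G = P_8. A path has exactly one nontrivial symmetry — reversal — giving Aut(G) of order 2.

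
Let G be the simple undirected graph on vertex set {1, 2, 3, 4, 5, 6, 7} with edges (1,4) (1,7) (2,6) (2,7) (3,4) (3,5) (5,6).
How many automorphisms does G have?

G is 2-regular and connected on 7 vertices, i.e. the cycle C_7. The automorphisms of the 7-cycle are exactly the symmetries of a regular 7-gon: the dihedral group D_7, |D_7| = 14.

14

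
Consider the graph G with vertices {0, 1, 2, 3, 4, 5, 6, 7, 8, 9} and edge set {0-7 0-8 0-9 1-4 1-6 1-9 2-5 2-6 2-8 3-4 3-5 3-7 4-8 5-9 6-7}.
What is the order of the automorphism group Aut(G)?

120

G is 3-regular on 10 vertices with no triangles and no 4-cycles (girth 5): this is the Petersen graph. Viewing the Petersen graph as the Kneser graph K(5,2) — vertices are 2-subsets of {1,…,5}, edges join disjoint pairs — its automorphisms are exactly the permutations of the 5-element set, so Aut ≅ S_5 of order 120.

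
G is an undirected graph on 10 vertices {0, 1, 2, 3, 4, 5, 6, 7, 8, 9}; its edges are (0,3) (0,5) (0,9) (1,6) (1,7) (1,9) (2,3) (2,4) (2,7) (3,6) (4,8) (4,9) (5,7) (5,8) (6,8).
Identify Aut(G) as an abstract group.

G is 3-regular on 10 vertices with no triangles and no 4-cycles (girth 5): this is the Petersen graph. Viewing the Petersen graph as the Kneser graph K(5,2) — vertices are 2-subsets of {1,…,5}, edges join disjoint pairs — its automorphisms are exactly the permutations of the 5-element set, so Aut ≅ S_5 of order 120.

the symmetric group S_5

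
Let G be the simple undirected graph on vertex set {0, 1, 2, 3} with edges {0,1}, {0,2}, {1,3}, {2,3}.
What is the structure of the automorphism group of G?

G is 2-regular and bipartite on 2^2 = 4 vertices with girth 4; it is the hypercube graph Q_2. Aut(Q_2) consists of the signed permutations of the 2 coordinate axes: 2! permutations times 2^2 sign flips, so |Aut| = 2^2·2! = 8.

D_4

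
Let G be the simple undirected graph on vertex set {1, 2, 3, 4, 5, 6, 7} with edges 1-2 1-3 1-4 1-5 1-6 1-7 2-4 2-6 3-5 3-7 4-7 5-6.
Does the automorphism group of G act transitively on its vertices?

Vertex 1 is the only vertex of degree 6, so every automorphism fixes it; G is not vertex-transitive.

No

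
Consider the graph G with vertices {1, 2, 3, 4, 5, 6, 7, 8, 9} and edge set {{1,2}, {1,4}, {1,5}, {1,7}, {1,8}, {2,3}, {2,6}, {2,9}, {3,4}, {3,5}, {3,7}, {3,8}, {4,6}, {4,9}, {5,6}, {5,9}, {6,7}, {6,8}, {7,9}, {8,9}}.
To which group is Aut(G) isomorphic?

The vertices split by degree into {1, 3, 6, 9} (degree 5) and {2, 4, 5, 7, 8} (degree 4); every edge runs between the two parts, so G is the complete bipartite graph K_{4,5}. Automorphisms preserve the bipartition setwise (since the parts differ in size) and act as S_4 × S_5 within it; |Aut| = 2880.

S_4 × S_5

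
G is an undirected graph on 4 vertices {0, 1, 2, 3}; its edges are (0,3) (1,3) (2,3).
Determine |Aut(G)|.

Vertex 3 has degree 3 and every other vertex has degree 1, so G is the star K_{1,3} with centre 3. The 3 leaves are pairwise interchangeable while the centre is fixed, giving Aut(G) = S_3.

6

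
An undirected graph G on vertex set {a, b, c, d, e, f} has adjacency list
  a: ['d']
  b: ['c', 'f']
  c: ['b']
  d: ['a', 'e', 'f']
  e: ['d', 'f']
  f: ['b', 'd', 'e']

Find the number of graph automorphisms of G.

1

Degrees alone do not determine every vertex (e.g. a and c both have degree 1), but their neighbour-degree multisets differ: N(a) has degrees [3] while N(c) has degrees [2]. Repeating this refinement separates all vertices, so the only automorphism is the identity.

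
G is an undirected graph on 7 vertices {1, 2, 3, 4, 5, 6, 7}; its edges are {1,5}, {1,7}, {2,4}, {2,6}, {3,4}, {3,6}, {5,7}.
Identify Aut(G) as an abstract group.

D_4 × D_3

G has two connected components, {2, 3, 4, 6} and {1, 5, 7}; each is 2-regular, so G = C_4 ⊔ C_3. No automorphism exchanges components of different sizes, hence Aut(G) is the direct product D_4 × D_3, order 48.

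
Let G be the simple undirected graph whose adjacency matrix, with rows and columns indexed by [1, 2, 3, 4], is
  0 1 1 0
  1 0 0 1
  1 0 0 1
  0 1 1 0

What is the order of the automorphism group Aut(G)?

Every vertex has degree 2 and the graph is connected, so G is the 4-cycle C_4. C_4 has 4 rotations and 4 reflections, so Aut(C_4) ≅ D_4 of order 8.

8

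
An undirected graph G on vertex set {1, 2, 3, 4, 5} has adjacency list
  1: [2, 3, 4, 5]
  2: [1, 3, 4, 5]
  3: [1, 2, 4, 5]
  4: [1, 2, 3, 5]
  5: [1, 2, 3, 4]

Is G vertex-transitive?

Every vertex has degree 4, so G is the complete graph K_5. Every bijection on the vertex set is an automorphism of K_5; hence Aut(K_5) ≅ S_5, order 120. Under this action every vertex can be carried to every other, so G is vertex-transitive.

Yes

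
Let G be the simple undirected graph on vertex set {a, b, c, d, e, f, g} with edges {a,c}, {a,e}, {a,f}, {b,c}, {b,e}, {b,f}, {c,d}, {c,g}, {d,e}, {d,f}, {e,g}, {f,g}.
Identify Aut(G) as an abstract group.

The vertices split by degree into {c, e, f} (degree 4) and {a, b, d, g} (degree 3); every edge runs between the two parts, so G is the complete bipartite graph K_{3,4}. The parts have unequal sizes, so no automorphism swaps them; each part is permuted independently, giving S_4 × S_3 of order 4!·3! = 144.

S_4 × S_3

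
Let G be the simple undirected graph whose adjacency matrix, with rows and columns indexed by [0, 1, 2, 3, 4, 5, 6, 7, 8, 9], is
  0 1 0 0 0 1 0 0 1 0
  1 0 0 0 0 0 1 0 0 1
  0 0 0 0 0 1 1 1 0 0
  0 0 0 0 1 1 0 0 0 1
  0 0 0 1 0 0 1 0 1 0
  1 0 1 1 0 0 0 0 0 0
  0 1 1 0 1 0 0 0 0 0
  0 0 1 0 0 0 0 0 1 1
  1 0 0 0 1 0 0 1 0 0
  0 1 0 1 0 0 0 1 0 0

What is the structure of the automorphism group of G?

G is 3-regular on 10 vertices with no triangles and no 4-cycles (girth 5): this is the Petersen graph. It is a classical fact that the Petersen graph has automorphism group S_5 (order 120), arising from its description as the Kneser graph K(5,2).

the symmetric group S_5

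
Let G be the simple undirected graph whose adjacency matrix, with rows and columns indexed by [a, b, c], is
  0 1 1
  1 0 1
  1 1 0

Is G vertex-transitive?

All 3 vertices are pairwise adjacent: G = K_3. Any permutation of the 3 vertices preserves K_3, so Aut(K_3) = S_3 of order 3! = 6. Under this action every vertex can be carried to every other, so G is vertex-transitive.

Yes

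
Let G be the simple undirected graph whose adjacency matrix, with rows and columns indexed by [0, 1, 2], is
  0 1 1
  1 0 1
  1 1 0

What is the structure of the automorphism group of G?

S_3

All 3 vertices are pairwise adjacent: G = K_3. Every bijection on the vertex set is an automorphism of K_3; hence Aut(K_3) ≅ S_3, order 6.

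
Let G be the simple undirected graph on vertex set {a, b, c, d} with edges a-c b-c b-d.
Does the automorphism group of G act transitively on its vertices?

No

Automorphisms preserve degree, but G has vertices of degree 1 and vertices of degree 2; no automorphism maps one to the other, so G is not vertex-transitive.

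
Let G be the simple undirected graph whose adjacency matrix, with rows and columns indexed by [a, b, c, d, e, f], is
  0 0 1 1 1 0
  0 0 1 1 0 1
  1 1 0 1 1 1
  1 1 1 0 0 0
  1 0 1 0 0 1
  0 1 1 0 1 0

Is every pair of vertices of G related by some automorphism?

No

Vertex c is the only vertex of degree 5, so every automorphism fixes it; G is not vertex-transitive.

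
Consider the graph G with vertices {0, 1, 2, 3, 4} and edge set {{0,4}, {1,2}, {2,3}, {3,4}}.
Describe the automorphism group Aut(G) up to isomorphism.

The degree sequence is [1, 1, 2, 2, 2]; the two degree-1 vertices 0 and 1 are the ends of a path, so G = P_5. The only nontrivial automorphism of a path is the end-to-end reflection, so Aut(G) ≅ Z_2.

Z_2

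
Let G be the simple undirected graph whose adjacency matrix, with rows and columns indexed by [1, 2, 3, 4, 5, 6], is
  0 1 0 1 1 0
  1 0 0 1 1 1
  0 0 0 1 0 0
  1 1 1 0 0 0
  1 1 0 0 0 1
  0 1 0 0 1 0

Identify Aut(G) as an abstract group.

1

Degrees alone do not determine every vertex (e.g. 1 and 4 both have degree 3), but their neighbour-degree multisets differ: N(1) has degrees [3, 3, 4] while N(4) has degrees [1, 3, 4]. Repeating this refinement separates all vertices, so the only automorphism is the identity.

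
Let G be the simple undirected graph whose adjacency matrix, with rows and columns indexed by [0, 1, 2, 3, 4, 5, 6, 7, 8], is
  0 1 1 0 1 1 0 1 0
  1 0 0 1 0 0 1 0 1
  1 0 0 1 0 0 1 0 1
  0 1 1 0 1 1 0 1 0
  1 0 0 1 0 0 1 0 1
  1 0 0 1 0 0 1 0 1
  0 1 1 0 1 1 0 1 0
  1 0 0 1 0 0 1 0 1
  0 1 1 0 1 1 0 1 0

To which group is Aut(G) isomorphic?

The vertices split by degree into {0, 3, 6, 8} (degree 5) and {1, 2, 4, 5, 7} (degree 4); every edge runs between the two parts, so G is the complete bipartite graph K_{4,5}. Automorphisms preserve the bipartition setwise (since the parts differ in size) and act as S_5 × S_4 within it; |Aut| = 2880.

S_5 × S_4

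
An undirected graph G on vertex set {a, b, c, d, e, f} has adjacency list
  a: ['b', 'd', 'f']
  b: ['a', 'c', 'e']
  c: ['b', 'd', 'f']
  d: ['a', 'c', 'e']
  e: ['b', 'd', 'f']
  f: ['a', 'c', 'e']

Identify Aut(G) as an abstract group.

G is 3-regular and bipartite with parts {b, d, f} and {a, c, e} (each part is independent and every cross-pair is an edge), so G = K_{3,3}. Each part can be permuted independently (S_3 × S_3) and the two equal-size parts can also be swapped, giving (S_3 × S_3) ⋊ Z_2 of order 2·(3!)² = 72.

S_3 ≀ Z_2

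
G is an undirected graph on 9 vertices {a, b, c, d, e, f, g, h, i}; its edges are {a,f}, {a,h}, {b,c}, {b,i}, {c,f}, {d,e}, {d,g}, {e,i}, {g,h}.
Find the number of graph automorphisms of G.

18

Every vertex has degree 2 and the graph is connected, so G is the 9-cycle C_9. C_9 has 9 rotations and 9 reflections, so Aut(C_9) ≅ D_9 of order 18.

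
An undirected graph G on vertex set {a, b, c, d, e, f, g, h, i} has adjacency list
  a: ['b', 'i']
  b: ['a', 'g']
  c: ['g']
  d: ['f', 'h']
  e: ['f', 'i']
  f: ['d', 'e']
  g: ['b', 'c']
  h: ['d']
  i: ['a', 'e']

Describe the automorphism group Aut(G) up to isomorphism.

Z_2

The degree sequence is [2, 2, 1, 2, 2, 2, 2, 1, 2]; the two degree-1 vertices c and h are the ends of a path, so G = P_9. The only nontrivial automorphism of a path is the end-to-end reflection, so Aut(G) ≅ Z_2.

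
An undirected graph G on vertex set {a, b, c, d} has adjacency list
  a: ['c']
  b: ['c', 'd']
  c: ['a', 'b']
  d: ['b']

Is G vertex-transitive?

Automorphisms preserve degree, but G has vertices of degree 1 and vertices of degree 2; no automorphism maps one to the other, so G is not vertex-transitive.

No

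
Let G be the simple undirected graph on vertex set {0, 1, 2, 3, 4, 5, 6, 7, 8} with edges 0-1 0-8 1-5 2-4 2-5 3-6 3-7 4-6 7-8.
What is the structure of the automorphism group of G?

G is 2-regular and connected on 9 vertices, i.e. the cycle C_9. The automorphisms of the 9-cycle are exactly the symmetries of a regular 9-gon: the dihedral group D_9, |D_9| = 18.

the dihedral group of order 18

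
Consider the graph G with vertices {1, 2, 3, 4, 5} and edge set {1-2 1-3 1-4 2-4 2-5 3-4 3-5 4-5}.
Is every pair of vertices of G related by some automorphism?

No

Vertex 4 is the only vertex of degree 4, so every automorphism fixes it; G is not vertex-transitive.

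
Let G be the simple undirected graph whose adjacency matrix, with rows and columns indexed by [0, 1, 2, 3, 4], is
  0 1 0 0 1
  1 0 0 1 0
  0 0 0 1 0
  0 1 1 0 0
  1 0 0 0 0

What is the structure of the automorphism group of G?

The degree sequence is [2, 2, 1, 2, 1]; the two degree-1 vertices 2 and 4 are the ends of a path, so G = P_5. A path has exactly one nontrivial symmetry — reversal — giving Aut(G) of order 2.

the cyclic group of order 2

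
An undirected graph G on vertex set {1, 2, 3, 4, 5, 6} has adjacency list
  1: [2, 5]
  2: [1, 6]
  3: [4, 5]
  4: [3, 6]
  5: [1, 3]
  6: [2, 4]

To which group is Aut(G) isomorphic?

D_6

G is 2-regular and connected on 6 vertices, i.e. the cycle C_6. C_6 has 6 rotations and 6 reflections, so Aut(C_6) ≅ D_6 of order 12.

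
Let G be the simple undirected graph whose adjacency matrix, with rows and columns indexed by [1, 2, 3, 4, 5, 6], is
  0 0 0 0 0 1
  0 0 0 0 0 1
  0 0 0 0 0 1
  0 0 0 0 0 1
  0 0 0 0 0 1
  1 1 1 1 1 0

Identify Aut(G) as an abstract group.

Vertex 6 has degree 5 and every other vertex has degree 1, so G is the star K_{1,5} with centre 6. The 5 leaves are pairwise interchangeable while the centre is fixed, giving Aut(G) = S_5.

the symmetric group on 5 letters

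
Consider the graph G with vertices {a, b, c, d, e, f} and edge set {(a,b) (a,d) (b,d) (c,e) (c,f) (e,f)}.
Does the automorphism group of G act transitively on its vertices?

Yes

G has two connected components, {c, e, f} and {a, b, d}; each is 2-regular, so G = C_3 ⊔ C_3. With two isomorphic components, Aut(G) = Aut(C_3) ≀ S_2 = (D_3 × D_3) ⋊ Z_2: permute each cycle by D_3, then optionally swap the two cycles. Order 2·(2·3)² = 72. Under this action every vertex can be carried to every other, so G is vertex-transitive.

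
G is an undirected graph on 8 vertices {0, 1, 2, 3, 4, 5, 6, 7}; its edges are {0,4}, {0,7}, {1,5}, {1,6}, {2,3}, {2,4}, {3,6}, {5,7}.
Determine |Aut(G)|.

Every vertex has degree 2 and the graph is connected, so G is the 8-cycle C_8. The automorphisms of the 8-cycle are exactly the symmetries of a regular 8-gon: the dihedral group D_8, |D_8| = 16.

16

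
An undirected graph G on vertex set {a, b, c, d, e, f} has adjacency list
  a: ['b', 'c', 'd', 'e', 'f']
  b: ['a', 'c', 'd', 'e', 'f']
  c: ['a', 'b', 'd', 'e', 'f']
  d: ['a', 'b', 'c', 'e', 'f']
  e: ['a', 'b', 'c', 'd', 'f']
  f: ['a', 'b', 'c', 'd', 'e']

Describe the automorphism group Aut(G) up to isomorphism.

S_6

All 6 vertices are pairwise adjacent: G = K_6. Every bijection on the vertex set is an automorphism of K_6; hence Aut(K_6) ≅ S_6, order 720.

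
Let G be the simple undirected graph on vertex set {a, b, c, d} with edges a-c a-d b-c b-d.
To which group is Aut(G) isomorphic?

Every vertex has degree 2 and the graph is connected, so G is the 4-cycle C_4. C_4 has 4 rotations and 4 reflections, so Aut(C_4) ≅ D_4 of order 8.

D_4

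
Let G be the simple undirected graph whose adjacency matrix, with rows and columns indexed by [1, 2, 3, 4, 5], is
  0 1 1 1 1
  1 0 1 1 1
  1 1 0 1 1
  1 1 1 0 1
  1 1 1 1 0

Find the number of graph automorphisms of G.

120

Every vertex has degree 4, so G is the complete graph K_5. Every bijection on the vertex set is an automorphism of K_5; hence Aut(K_5) ≅ S_5, order 120.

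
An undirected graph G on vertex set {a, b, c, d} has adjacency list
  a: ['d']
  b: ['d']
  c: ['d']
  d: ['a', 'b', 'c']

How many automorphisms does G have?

Vertex d has degree 3 and every other vertex has degree 1, so G is the star K_{1,3} with centre d. Any automorphism fixes the centre and permutes the 3 leaves freely, so Aut(G) ≅ S_3 of order 3! = 6.

6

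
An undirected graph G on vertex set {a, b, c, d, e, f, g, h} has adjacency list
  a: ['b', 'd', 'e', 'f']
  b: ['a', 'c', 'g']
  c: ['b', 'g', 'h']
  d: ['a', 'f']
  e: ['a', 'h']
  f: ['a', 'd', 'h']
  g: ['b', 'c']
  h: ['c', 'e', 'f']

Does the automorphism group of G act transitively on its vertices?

Vertex a is the only vertex of degree 4, so every automorphism fixes it; G is not vertex-transitive.

No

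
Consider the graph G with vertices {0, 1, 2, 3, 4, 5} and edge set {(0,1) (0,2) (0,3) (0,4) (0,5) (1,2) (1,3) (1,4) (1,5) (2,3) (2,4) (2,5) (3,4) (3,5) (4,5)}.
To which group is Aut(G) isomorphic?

S_6

Every vertex has degree 5, so G is the complete graph K_6. Every bijection on the vertex set is an automorphism of K_6; hence Aut(K_6) ≅ S_6, order 720.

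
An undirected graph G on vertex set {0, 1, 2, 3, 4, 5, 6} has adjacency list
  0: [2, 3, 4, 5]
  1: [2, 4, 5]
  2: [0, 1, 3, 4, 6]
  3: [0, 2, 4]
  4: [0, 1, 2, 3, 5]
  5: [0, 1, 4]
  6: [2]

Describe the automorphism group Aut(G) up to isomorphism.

{e}

Degrees alone do not determine every vertex (e.g. 1 and 3 both have degree 3), but their neighbour-degree multisets differ: N(1) has degrees [3, 5, 5] while N(3) has degrees [4, 5, 5]. Repeating this refinement separates all vertices, so the only automorphism is the identity.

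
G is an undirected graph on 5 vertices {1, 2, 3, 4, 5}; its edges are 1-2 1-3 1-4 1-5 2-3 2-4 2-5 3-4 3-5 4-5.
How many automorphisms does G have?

120

Every vertex has degree 4, so G is the complete graph K_5. Every bijection on the vertex set is an automorphism of K_5; hence Aut(K_5) ≅ S_5, order 120.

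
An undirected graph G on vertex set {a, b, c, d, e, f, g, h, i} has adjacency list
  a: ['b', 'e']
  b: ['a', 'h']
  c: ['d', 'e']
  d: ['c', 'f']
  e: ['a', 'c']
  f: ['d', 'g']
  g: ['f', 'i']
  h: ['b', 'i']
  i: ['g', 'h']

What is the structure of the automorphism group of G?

G is 2-regular and connected on 9 vertices, i.e. the cycle C_9. C_9 has 9 rotations and 9 reflections, so Aut(C_9) ≅ D_9 of order 18.

the dihedral group of order 18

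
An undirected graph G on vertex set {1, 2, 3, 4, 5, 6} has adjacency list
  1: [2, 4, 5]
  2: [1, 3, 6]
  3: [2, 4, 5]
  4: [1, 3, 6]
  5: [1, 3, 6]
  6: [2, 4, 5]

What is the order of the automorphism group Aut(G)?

G is 3-regular and bipartite with parts {1, 3, 6} and {2, 4, 5} (each part is independent and every cross-pair is an edge), so G = K_{3,3}. Each part can be permuted independently (S_3 × S_3) and the two equal-size parts can also be swapped, giving (S_3 × S_3) ⋊ Z_2 of order 2·(3!)² = 72.

72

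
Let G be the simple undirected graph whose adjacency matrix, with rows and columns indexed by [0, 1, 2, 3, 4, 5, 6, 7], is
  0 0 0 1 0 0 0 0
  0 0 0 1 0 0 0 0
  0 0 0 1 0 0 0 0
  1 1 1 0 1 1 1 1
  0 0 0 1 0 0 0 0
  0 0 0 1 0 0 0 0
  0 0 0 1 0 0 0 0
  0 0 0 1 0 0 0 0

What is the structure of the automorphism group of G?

the symmetric group on 7 letters

Vertex 3 has degree 7 and every other vertex has degree 1, so G is the star K_{1,7} with centre 3. Any automorphism fixes the centre and permutes the 7 leaves freely, so Aut(G) ≅ S_7 of order 7! = 5040.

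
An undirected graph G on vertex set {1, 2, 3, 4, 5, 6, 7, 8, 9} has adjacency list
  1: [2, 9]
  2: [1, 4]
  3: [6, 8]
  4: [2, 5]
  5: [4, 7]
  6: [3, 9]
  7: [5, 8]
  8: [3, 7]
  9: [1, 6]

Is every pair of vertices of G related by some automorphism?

G is 2-regular and connected on 9 vertices, i.e. the cycle C_9. C_9 has 9 rotations and 9 reflections, so Aut(C_9) ≅ D_9 of order 18. Under this action every vertex can be carried to every other, so G is vertex-transitive.

Yes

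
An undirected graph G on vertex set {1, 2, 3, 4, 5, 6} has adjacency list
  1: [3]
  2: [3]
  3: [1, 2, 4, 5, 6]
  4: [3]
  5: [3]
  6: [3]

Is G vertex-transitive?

No

Vertex 3 is the only vertex of degree 5, so every automorphism fixes it; G is not vertex-transitive.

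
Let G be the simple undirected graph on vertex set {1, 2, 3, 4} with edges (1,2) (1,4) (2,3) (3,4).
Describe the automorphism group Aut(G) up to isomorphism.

G is 2-regular and bipartite on 2^2 = 4 vertices with girth 4; it is the hypercube graph Q_2. The symmetry group of the 2-cube is the hyperoctahedral group B_2 = Z_2 ≀ S_2, of order 2^2·2! = 8.

Z_2^2 ⋊ S_2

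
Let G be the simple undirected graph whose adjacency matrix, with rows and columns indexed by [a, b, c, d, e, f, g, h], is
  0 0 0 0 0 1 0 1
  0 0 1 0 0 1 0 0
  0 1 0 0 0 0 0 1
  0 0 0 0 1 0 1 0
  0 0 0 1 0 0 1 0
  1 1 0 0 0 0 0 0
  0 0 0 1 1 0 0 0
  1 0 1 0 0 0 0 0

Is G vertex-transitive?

No

G has two connected components, {a, b, c, f, h} and {d, e, g}; each is 2-regular, so G = C_5 ⊔ C_3. The orbit of a under Aut(G) is {a, b, c, f, h}, which does not contain d, so G is not vertex-transitive.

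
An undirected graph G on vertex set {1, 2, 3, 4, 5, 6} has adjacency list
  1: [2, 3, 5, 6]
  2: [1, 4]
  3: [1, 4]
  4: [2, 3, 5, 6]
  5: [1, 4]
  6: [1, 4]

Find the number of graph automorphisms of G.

48

The vertices split by degree into {1, 4} (degree 4) and {2, 3, 5, 6} (degree 2); every edge runs between the two parts, so G is the complete bipartite graph K_{2,4}. The parts have unequal sizes, so no automorphism swaps them; each part is permuted independently, giving S_4 × S_2 of order 4!·2! = 48.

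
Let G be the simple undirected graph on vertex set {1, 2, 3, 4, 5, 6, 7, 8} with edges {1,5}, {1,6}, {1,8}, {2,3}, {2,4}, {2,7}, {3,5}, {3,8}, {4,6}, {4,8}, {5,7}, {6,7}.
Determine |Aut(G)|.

G is 3-regular and bipartite on 2^3 = 8 vertices with girth 4; it is the hypercube graph Q_3. Aut(Q_3) consists of the signed permutations of the 3 coordinate axes: 3! permutations times 2^3 sign flips, so |Aut| = 2^3·3! = 48.

48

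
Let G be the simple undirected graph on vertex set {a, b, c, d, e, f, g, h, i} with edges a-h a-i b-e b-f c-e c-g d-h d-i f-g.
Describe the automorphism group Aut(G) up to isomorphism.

G has two connected components, {b, c, e, f, g} and {a, d, h, i}; each is 2-regular, so G = C_5 ⊔ C_4. No automorphism exchanges components of different sizes, hence Aut(G) is the direct product D_4 × D_5, order 80.

D_4 × D_5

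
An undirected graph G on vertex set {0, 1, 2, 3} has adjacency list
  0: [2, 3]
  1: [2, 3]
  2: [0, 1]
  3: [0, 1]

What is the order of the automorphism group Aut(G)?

8

G is 2-regular and bipartite on 2^2 = 4 vertices with girth 4; it is the hypercube graph Q_2. The symmetry group of the 2-cube is the hyperoctahedral group B_2 = Z_2 ≀ S_2, of order 2^2·2! = 8.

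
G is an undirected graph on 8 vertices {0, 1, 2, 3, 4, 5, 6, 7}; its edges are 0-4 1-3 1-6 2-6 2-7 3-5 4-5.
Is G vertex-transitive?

No

Automorphisms preserve degree, but G has vertices of degree 1 and vertices of degree 2; no automorphism maps one to the other, so G is not vertex-transitive.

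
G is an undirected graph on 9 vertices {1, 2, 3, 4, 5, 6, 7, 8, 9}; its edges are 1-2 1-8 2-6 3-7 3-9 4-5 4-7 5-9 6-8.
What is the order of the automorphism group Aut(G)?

80

G has two connected components, {3, 4, 5, 7, 9} and {1, 2, 6, 8}; each is 2-regular, so G = C_5 ⊔ C_4. The components are non-isomorphic (different sizes), so Aut(G) = Aut(C_4) × Aut(C_5) = D_4 × D_5 of order 8·10 = 80.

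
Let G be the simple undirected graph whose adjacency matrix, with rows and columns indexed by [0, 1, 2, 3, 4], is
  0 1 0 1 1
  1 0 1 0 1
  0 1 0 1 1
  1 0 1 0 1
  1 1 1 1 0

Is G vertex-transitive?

Vertex 4 is the only vertex of degree 4, so every automorphism fixes it; G is not vertex-transitive.

No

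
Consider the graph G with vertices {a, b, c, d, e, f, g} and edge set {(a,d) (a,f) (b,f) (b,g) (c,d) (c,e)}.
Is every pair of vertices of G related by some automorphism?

Automorphisms preserve degree, but G has vertices of degree 1 and vertices of degree 2; no automorphism maps one to the other, so G is not vertex-transitive.

No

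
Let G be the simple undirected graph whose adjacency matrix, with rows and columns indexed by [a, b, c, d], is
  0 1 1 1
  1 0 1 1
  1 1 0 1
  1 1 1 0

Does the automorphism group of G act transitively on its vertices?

Yes

Every vertex has degree 3, so G is the complete graph K_4. Every bijection on the vertex set is an automorphism of K_4; hence Aut(K_4) ≅ S_4, order 24. Under this action every vertex can be carried to every other, so G is vertex-transitive.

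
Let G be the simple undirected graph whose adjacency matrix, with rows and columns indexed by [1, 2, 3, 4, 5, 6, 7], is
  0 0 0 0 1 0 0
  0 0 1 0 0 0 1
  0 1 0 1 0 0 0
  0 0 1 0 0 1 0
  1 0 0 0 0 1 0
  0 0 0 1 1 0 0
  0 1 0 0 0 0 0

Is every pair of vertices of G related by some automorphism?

No

Automorphisms preserve degree, but G has vertices of degree 1 and vertices of degree 2; no automorphism maps one to the other, so G is not vertex-transitive.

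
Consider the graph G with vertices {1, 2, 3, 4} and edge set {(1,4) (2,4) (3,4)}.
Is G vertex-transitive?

Vertex 4 is the only vertex of degree 3, so every automorphism fixes it; G is not vertex-transitive.

No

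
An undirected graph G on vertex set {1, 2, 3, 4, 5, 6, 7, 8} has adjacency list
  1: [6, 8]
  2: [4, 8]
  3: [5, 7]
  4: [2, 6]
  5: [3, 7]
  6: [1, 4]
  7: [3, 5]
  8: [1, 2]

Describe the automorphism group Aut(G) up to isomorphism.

G has two connected components, {1, 2, 4, 6, 8} and {3, 5, 7}; each is 2-regular, so G = C_5 ⊔ C_3. The components are non-isomorphic (different sizes), so Aut(G) = Aut(C_3) × Aut(C_5) = D_3 × D_5 of order 6·10 = 60.

D_3 × D_5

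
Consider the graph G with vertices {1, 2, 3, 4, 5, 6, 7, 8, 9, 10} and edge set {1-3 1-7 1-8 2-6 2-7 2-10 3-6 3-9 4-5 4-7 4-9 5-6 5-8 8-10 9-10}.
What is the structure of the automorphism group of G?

S_5

G is 3-regular on 10 vertices with no triangles and no 4-cycles (girth 5): this is the Petersen graph. Viewing the Petersen graph as the Kneser graph K(5,2) — vertices are 2-subsets of {1,…,5}, edges join disjoint pairs — its automorphisms are exactly the permutations of the 5-element set, so Aut ≅ S_5 of order 120.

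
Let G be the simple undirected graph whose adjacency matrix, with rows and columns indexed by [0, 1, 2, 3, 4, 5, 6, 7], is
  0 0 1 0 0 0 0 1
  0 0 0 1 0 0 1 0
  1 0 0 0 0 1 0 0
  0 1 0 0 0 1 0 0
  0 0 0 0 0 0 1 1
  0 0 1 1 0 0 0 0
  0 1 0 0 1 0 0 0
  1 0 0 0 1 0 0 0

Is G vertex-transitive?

Every vertex has degree 2 and the graph is connected, so G is the 8-cycle C_8. The automorphisms of the 8-cycle are exactly the symmetries of a regular 8-gon: the dihedral group D_8, |D_8| = 16. Under this action every vertex can be carried to every other, so G is vertex-transitive.

Yes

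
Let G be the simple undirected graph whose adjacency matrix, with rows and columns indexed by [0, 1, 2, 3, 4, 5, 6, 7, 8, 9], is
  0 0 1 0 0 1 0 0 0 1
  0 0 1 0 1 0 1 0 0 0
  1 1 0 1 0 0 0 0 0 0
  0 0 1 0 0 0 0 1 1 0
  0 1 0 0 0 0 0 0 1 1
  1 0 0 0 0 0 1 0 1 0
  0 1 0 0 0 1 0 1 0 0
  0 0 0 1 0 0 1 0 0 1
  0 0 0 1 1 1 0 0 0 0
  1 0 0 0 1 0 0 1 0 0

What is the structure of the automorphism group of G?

G is 3-regular on 10 vertices with no triangles and no 4-cycles (girth 5): this is the Petersen graph. Viewing the Petersen graph as the Kneser graph K(5,2) — vertices are 2-subsets of {1,…,5}, edges join disjoint pairs — its automorphisms are exactly the permutations of the 5-element set, so Aut ≅ S_5 of order 120.

S_5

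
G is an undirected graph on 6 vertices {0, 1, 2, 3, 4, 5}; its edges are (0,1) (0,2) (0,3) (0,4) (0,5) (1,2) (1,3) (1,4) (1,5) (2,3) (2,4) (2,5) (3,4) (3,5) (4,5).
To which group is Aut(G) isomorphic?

All 6 vertices are pairwise adjacent: G = K_6. Every bijection on the vertex set is an automorphism of K_6; hence Aut(K_6) ≅ S_6, order 720.

the symmetric group on 6 letters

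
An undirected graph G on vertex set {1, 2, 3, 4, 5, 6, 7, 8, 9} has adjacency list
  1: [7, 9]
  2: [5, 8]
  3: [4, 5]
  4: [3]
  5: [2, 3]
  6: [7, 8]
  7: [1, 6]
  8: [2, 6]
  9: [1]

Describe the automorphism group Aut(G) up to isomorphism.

the cyclic group of order 2

The degree sequence is [2, 2, 2, 1, 2, 2, 2, 2, 1]; the two degree-1 vertices 4 and 9 are the ends of a path, so G = P_9. A path has exactly one nontrivial symmetry — reversal — giving Aut(G) of order 2.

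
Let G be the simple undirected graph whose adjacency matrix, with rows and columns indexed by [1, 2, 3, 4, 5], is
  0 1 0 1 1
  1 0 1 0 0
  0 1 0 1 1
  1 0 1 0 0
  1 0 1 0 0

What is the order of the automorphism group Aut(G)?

The vertices split by degree into {1, 3} (degree 3) and {2, 4, 5} (degree 2); every edge runs between the two parts, so G is the complete bipartite graph K_{2,3}. Automorphisms preserve the bipartition setwise (since the parts differ in size) and act as S_2 × S_3 within it; |Aut| = 12.

12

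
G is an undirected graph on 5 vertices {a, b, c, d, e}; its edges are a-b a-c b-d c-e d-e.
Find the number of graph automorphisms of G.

10

Every vertex has degree 2 and the graph is connected, so G is the 5-cycle C_5. The automorphisms of the 5-cycle are exactly the symmetries of a regular 5-gon: the dihedral group D_5, |D_5| = 10.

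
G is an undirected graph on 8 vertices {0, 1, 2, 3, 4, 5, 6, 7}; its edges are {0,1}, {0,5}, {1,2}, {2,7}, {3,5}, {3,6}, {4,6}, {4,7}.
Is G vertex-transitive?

Yes

G is 2-regular and connected on 8 vertices, i.e. the cycle C_8. The automorphisms of the 8-cycle are exactly the symmetries of a regular 8-gon: the dihedral group D_8, |D_8| = 16. This group acts transitively on the 8 vertices.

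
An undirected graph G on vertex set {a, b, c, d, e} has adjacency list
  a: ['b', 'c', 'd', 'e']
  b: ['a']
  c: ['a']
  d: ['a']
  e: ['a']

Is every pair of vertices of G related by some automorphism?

No

Vertex a is the only vertex of degree 4, so every automorphism fixes it; G is not vertex-transitive.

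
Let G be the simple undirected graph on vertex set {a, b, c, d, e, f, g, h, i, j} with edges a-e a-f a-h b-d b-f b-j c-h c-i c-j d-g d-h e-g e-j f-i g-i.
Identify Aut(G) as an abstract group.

G is 3-regular on 10 vertices with no triangles and no 4-cycles (girth 5): this is the Petersen graph. It is a classical fact that the Petersen graph has automorphism group S_5 (order 120), arising from its description as the Kneser graph K(5,2).

S_5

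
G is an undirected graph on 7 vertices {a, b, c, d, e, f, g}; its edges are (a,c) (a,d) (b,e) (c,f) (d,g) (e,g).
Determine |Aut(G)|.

The degree sequence is [2, 1, 2, 2, 2, 1, 2]; the two degree-1 vertices b and f are the ends of a path, so G = P_7. A path has exactly one nontrivial symmetry — reversal — giving Aut(G) of order 2.

2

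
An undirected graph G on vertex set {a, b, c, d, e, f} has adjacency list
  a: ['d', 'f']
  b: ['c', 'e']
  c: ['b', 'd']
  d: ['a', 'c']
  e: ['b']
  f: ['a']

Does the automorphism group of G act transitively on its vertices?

No

Automorphisms preserve degree, but G has vertices of degree 1 and vertices of degree 2; no automorphism maps one to the other, so G is not vertex-transitive.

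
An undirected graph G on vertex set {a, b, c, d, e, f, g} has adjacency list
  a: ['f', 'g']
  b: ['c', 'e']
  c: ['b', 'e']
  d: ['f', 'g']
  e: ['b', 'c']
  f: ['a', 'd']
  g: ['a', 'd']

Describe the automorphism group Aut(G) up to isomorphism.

D_4 × D_3

G has two connected components, {a, d, f, g} and {b, c, e}; each is 2-regular, so G = C_4 ⊔ C_3. No automorphism exchanges components of different sizes, hence Aut(G) is the direct product D_4 × D_3, order 48.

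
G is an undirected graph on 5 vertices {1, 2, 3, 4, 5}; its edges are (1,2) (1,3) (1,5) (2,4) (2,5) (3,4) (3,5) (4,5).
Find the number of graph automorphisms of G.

8

Vertex 5 is the unique vertex of degree 4; the remaining 4 vertices each have degree 3 and induce a cycle, so G is the wheel on 5 vertices with hub 5. With the hub fixed, the remaining symmetry is that of the rim cycle C_4, giving the dihedral group D_4.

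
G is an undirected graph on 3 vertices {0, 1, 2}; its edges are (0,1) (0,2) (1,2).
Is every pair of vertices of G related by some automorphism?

Yes

All 3 vertices are pairwise adjacent: G = K_3. Every bijection on the vertex set is an automorphism of K_3; hence Aut(K_3) ≅ S_3, order 6. Under this action every vertex can be carried to every other, so G is vertex-transitive.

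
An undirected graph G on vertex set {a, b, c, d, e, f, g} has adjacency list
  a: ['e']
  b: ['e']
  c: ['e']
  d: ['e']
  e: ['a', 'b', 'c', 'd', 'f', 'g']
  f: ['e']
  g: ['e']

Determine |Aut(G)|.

Vertex e has degree 6 and every other vertex has degree 1, so G is the star K_{1,6} with centre e. The 6 leaves are pairwise interchangeable while the centre is fixed, giving Aut(G) = S_6.

720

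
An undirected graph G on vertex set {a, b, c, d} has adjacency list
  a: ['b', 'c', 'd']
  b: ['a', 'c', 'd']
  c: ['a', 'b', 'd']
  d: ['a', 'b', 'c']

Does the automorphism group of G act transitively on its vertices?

Yes

Every vertex has degree 3, so G is the complete graph K_4. Any permutation of the 4 vertices preserves K_4, so Aut(K_4) = S_4 of order 4! = 24. Under this action every vertex can be carried to every other, so G is vertex-transitive.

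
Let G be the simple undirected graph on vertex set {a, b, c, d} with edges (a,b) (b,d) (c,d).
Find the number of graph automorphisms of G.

The degree sequence is [1, 2, 1, 2]; the two degree-1 vertices a and c are the ends of a path, so G = P_4. The only nontrivial automorphism of a path is the end-to-end reflection, so Aut(G) ≅ Z_2.

2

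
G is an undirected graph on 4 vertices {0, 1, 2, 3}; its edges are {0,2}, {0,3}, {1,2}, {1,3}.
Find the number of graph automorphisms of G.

8

G is 2-regular and bipartite with parts {0, 1} and {2, 3} (each part is independent and every cross-pair is an edge), so G = K_{2,2}. Each part can be permuted independently (S_2 × S_2) and the two equal-size parts can also be swapped, giving (S_2 × S_2) ⋊ Z_2 of order 2·(2!)² = 8.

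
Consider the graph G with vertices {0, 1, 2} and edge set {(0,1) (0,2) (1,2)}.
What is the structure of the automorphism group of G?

the symmetric group on 3 letters

Every vertex has degree 2, so G is the complete graph K_3. Any permutation of the 3 vertices preserves K_3, so Aut(K_3) = S_3 of order 3! = 6.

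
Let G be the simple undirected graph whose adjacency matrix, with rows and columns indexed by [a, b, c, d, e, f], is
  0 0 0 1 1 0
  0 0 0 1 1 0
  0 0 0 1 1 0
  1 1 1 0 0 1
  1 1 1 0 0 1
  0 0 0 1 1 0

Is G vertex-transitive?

Automorphisms preserve degree, but G has vertices of degree 2 and vertices of degree 4; no automorphism maps one to the other, so G is not vertex-transitive.

No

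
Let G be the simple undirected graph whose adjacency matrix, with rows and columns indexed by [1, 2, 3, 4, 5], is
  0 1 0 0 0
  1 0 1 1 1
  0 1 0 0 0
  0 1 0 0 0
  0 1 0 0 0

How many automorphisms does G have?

24

Vertex 2 has degree 4 and every other vertex has degree 1, so G is the star K_{1,4} with centre 2. The 4 leaves are pairwise interchangeable while the centre is fixed, giving Aut(G) = S_4.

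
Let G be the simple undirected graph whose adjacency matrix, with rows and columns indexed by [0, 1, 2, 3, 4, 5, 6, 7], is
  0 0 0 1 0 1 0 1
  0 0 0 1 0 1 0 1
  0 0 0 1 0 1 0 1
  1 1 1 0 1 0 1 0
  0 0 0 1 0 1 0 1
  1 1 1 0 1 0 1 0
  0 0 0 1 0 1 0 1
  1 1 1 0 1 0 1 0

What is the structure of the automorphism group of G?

S_3 × S_5

The vertices split by degree into {3, 5, 7} (degree 5) and {0, 1, 2, 4, 6} (degree 3); every edge runs between the two parts, so G is the complete bipartite graph K_{3,5}. Automorphisms preserve the bipartition setwise (since the parts differ in size) and act as S_3 × S_5 within it; |Aut| = 720.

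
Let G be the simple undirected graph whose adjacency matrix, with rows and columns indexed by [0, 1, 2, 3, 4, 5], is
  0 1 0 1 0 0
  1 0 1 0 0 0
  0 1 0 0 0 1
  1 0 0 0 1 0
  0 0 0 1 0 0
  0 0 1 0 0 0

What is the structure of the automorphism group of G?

The degree sequence is [2, 2, 2, 2, 1, 1]; the two degree-1 vertices 4 and 5 are the ends of a path, so G = P_6. A path has exactly one nontrivial symmetry — reversal — giving Aut(G) of order 2.

C_2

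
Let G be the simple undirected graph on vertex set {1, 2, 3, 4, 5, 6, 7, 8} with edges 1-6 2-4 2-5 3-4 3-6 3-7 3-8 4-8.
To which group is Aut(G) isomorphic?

1

The degree sequence is [1, 2, 4, 3, 1, 2, 1, 2]. Checking the degree-preserving permutations of the vertex set shows that none except the identity preserves every edge, so Aut(G) is trivial.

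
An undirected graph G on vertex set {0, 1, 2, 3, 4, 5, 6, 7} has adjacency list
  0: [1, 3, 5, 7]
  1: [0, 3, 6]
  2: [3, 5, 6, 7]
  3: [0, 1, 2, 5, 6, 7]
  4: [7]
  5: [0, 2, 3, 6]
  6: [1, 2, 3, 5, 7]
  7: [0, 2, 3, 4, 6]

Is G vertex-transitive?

Vertex 1 is the only vertex of degree 3, so every automorphism fixes it; G is not vertex-transitive.

No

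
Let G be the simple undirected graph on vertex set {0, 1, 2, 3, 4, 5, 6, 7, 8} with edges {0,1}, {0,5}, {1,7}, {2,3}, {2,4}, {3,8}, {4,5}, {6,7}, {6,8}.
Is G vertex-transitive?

Yes

Every vertex has degree 2 and the graph is connected, so G is the 9-cycle C_9. C_9 has 9 rotations and 9 reflections, so Aut(C_9) ≅ D_9 of order 18. Under this action every vertex can be carried to every other, so G is vertex-transitive.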